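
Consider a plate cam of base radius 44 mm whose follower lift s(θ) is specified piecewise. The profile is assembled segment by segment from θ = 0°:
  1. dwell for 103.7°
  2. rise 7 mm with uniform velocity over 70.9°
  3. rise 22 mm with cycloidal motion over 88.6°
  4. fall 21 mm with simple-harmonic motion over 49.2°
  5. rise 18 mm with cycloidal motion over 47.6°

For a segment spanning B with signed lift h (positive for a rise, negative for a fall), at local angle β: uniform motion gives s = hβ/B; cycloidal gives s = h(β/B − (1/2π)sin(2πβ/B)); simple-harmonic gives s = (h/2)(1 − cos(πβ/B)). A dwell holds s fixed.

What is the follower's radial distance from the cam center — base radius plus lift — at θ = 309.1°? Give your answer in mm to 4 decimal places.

seg 1 [0°–103.7°] dwell: s stays 0.0000
seg 2 [103.7°–174.6°] uniform, h=7: full span → s += 7 → s = 7.0000
seg 3 [174.6°–263.2°] cycloidal, h=22: full span → s += 22 → s = 29.0000
seg 4 [263.2°–312.4°] simple-harmonic, h=-21: θ=309.1° here. β=45.9, B=49.2. -21/2·(1 − cos(π·0.9329)) = -20.7678 → s = 8.2322
radial distance = base radius + s = 44 + 8.2322 = 52.2322

52.2322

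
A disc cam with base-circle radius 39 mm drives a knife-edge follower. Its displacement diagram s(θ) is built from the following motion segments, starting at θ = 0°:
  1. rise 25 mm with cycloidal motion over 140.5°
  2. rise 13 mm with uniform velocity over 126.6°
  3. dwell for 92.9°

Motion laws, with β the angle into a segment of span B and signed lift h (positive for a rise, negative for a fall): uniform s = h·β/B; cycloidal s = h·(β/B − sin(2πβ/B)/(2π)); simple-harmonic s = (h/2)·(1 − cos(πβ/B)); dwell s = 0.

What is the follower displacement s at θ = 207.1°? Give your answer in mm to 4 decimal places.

seg 1 [0°–140.5°] cycloidal, h=25: full span → s += 25 → s = 25.0000
seg 2 [140.5°–267.1°] uniform, h=13: θ=207.1° here. β=66.6, B=126.6. 13·66.6/126.6 = 6.8389 → s = 31.8389

31.8389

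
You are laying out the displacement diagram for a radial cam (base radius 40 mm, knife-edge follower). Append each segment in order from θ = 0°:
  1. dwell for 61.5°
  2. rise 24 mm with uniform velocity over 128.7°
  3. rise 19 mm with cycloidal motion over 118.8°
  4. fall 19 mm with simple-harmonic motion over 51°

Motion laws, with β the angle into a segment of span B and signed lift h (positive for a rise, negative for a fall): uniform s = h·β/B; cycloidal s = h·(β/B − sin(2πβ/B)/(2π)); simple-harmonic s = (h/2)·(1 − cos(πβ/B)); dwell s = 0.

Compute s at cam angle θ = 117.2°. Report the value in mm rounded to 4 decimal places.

seg 1 [0°–61.5°] dwell: s stays 0.0000
seg 2 [61.5°–190.2°] uniform, h=24: θ=117.2° here. β=55.7, B=128.7. 24·55.7/128.7 = 10.3869 → s = 10.3869

10.3869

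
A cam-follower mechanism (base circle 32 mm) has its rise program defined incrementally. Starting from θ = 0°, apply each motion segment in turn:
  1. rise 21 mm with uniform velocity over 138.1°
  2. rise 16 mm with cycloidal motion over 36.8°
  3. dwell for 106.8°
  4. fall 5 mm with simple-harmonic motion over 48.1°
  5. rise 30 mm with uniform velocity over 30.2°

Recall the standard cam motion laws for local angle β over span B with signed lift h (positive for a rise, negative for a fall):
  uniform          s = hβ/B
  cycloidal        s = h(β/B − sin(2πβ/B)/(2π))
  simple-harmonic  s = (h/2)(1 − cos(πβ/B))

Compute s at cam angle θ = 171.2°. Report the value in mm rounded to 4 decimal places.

seg 1 [0°–138.1°] uniform, h=21: full span → s += 21 → s = 21.0000
seg 2 [138.1°–174.9°] cycloidal, h=16: θ=171.2° here. β=33.1, B=36.8. 16·(0.8995 − sin(2π·0.8995)/(2π)) = 15.8951 → s = 36.8951

36.8951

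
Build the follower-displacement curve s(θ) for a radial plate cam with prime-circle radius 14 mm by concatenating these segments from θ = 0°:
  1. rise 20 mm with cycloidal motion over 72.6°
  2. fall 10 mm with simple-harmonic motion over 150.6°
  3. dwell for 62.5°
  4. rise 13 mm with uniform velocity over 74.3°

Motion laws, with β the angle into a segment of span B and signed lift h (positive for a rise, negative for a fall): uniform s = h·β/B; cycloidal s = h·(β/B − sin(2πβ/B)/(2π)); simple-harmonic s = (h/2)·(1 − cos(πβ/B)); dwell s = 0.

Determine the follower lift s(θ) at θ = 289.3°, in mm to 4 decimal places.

seg 1 [0°–72.6°] cycloidal, h=20: full span → s += 20 → s = 20.0000
seg 2 [72.6°–223.2°] simple-harmonic, h=-10: full span → s += -10 → s = 10.0000
seg 3 [223.2°–285.7°] dwell: s stays 10.0000
seg 4 [285.7°–360°] uniform, h=13: θ=289.3° here. β=3.6, B=74.3. 13·3.6/74.3 = 0.6299 → s = 10.6299

10.6299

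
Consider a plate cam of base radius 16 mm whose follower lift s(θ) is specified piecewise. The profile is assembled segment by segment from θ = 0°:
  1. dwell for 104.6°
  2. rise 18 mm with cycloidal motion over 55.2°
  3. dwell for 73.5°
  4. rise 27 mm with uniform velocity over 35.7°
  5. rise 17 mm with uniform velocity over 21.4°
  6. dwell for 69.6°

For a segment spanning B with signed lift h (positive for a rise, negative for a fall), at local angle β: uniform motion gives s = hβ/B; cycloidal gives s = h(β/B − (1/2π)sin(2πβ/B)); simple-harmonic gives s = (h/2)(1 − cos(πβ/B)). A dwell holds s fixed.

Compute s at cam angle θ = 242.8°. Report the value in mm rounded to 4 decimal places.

seg 1 [0°–104.6°] dwell: s stays 0.0000
seg 2 [104.6°–159.8°] cycloidal, h=18: full span → s += 18 → s = 18.0000
seg 3 [159.8°–233.3°] dwell: s stays 18.0000
seg 4 [233.3°–269°] uniform, h=27: θ=242.8° here. β=9.5, B=35.7. 27·9.5/35.7 = 7.1849 → s = 25.1849

25.1849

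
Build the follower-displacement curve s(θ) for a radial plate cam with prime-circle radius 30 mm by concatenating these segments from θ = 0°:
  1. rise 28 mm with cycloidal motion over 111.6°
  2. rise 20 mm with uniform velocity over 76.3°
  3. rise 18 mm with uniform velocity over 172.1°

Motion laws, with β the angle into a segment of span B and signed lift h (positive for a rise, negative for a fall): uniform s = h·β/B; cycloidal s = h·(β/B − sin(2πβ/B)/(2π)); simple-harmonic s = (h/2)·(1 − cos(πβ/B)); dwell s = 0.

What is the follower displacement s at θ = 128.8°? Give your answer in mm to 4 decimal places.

seg 1 [0°–111.6°] cycloidal, h=28: full span → s += 28 → s = 28.0000
seg 2 [111.6°–187.9°] uniform, h=20: θ=128.8° here. β=17.2, B=76.3. 20·17.2/76.3 = 4.5085 → s = 32.5085

32.5085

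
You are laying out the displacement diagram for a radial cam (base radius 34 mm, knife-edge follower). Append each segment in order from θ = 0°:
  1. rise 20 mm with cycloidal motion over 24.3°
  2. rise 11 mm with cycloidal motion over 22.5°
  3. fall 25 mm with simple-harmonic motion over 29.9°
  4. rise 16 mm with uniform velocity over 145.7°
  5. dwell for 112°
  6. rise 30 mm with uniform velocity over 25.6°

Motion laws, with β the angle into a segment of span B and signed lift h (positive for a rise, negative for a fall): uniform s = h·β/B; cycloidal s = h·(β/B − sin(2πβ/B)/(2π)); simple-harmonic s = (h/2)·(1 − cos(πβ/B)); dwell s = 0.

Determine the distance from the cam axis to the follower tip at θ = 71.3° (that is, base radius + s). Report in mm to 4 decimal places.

seg 1 [0°–24.3°] cycloidal, h=20: full span → s += 20 → s = 20.0000
seg 2 [24.3°–46.8°] cycloidal, h=11: full span → s += 11 → s = 31.0000
seg 3 [46.8°–76.7°] simple-harmonic, h=-25: θ=71.3° here. β=24.5, B=29.9. -25/2·(1 − cos(π·0.8194)) = -23.0414 → s = 7.9586
radial distance = base radius + s = 34 + 7.9586 = 41.9586

41.9586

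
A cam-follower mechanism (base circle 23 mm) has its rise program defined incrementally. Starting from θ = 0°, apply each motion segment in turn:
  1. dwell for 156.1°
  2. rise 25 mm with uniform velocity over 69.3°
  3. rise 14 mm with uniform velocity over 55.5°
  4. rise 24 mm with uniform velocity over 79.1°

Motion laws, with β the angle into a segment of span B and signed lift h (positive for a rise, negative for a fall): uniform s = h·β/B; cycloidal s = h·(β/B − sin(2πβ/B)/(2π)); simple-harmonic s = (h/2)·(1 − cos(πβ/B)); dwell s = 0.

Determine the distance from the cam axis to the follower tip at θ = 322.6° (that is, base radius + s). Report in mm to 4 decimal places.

seg 1 [0°–156.1°] dwell: s stays 0.0000
seg 2 [156.1°–225.4°] uniform, h=25: full span → s += 25 → s = 25.0000
seg 3 [225.4°–280.9°] uniform, h=14: full span → s += 14 → s = 39.0000
seg 4 [280.9°–360°] uniform, h=24: θ=322.6° here. β=41.7, B=79.1. 24·41.7/79.1 = 12.6523 → s = 51.6523
radial distance = base radius + s = 23 + 51.6523 = 74.6523

74.6523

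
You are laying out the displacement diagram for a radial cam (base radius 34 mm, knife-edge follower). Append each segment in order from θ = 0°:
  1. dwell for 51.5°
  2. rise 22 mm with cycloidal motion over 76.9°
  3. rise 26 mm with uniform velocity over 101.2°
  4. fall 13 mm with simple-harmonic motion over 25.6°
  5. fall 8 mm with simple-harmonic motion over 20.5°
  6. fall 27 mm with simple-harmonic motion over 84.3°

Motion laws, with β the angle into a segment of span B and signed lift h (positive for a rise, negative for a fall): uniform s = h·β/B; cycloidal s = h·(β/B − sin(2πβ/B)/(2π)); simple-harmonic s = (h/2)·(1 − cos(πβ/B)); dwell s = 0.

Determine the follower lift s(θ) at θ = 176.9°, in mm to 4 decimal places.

seg 1 [0°–51.5°] dwell: s stays 0.0000
seg 2 [51.5°–128.4°] cycloidal, h=22: full span → s += 22 → s = 22.0000
seg 3 [128.4°–229.6°] uniform, h=26: θ=176.9° here. β=48.5, B=101.2. 26·48.5/101.2 = 12.4605 → s = 34.4605

34.4605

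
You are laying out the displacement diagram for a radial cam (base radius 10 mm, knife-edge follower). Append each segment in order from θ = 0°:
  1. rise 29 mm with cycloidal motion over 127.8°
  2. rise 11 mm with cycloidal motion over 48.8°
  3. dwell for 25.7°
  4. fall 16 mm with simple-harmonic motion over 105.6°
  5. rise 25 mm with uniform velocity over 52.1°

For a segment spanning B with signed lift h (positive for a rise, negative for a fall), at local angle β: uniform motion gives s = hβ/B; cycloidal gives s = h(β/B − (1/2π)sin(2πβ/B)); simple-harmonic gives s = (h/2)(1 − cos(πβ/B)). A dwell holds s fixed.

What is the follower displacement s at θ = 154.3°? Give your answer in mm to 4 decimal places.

seg 1 [0°–127.8°] cycloidal, h=29: full span → s += 29 → s = 29.0000
seg 2 [127.8°–176.6°] cycloidal, h=11: θ=154.3° here. β=26.5, B=48.8. 11·(0.5430 − sin(2π·0.5430)/(2π)) = 6.4410 → s = 35.4410

35.4410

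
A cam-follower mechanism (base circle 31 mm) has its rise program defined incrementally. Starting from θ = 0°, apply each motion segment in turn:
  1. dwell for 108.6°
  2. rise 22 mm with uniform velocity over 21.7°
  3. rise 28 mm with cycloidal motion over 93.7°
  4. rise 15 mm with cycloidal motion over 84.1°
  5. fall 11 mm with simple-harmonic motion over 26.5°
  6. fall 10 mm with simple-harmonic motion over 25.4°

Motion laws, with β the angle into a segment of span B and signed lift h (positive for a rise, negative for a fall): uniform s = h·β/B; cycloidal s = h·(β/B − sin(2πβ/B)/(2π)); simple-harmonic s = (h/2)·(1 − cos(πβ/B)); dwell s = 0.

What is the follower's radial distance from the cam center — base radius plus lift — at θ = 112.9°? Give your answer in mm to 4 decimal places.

seg 1 [0°–108.6°] dwell: s stays 0.0000
seg 2 [108.6°–130.3°] uniform, h=22: θ=112.9° here. β=4.3, B=21.7. 22·4.3/21.7 = 4.3594 → s = 4.3594
radial distance = base radius + s = 31 + 4.3594 = 35.3594

35.3594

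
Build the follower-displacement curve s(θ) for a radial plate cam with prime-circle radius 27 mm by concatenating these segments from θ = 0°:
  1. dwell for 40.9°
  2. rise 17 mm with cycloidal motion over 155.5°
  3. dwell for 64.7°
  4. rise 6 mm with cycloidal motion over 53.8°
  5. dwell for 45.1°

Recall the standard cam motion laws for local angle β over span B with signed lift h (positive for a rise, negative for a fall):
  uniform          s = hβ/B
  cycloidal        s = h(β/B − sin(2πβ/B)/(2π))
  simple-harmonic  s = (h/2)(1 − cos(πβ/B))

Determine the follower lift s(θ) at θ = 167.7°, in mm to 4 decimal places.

seg 1 [0°–40.9°] dwell: s stays 0.0000
seg 2 [40.9°–196.4°] cycloidal, h=17: θ=167.7° here. β=126.8, B=155.5. 17·(0.8154 − sin(2π·0.8154)/(2π)) = 16.3425 → s = 16.3425

16.3425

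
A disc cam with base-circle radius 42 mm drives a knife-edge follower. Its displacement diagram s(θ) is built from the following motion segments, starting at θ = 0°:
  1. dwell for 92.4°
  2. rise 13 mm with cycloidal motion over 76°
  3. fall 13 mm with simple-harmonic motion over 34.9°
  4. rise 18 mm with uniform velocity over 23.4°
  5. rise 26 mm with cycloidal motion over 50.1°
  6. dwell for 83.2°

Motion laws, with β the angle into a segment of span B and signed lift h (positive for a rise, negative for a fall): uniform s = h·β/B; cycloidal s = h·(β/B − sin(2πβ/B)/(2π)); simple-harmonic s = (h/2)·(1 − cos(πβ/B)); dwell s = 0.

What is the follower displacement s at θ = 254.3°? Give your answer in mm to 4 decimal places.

seg 1 [0°–92.4°] dwell: s stays 0.0000
seg 2 [92.4°–168.4°] cycloidal, h=13: full span → s += 13 → s = 13.0000
seg 3 [168.4°–203.3°] simple-harmonic, h=-13: full span → s += -13 → s = 0.0000
seg 4 [203.3°–226.7°] uniform, h=18: full span → s += 18 → s = 18.0000
seg 5 [226.7°–276.8°] cycloidal, h=26: θ=254.3° here. β=27.6, B=50.1. 26·(0.5509 − sin(2π·0.5509)/(2π)) = 15.6243 → s = 33.6243

33.6243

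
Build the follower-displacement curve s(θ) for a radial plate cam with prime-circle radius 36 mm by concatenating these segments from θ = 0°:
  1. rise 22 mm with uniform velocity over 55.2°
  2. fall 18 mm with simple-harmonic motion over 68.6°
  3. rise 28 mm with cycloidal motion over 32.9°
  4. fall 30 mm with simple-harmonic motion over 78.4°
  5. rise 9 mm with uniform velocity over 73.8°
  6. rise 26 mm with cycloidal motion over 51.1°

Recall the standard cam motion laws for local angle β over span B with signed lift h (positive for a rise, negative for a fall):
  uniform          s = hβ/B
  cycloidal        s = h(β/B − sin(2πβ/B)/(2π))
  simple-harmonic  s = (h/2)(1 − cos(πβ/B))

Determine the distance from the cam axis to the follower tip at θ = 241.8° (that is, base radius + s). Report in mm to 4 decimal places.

seg 1 [0°–55.2°] uniform, h=22: full span → s += 22 → s = 22.0000
seg 2 [55.2°–123.8°] simple-harmonic, h=-18: full span → s += -18 → s = 4.0000
seg 3 [123.8°–156.7°] cycloidal, h=28: full span → s += 28 → s = 32.0000
seg 4 [156.7°–235.1°] simple-harmonic, h=-30: full span → s += -30 → s = 2.0000
seg 5 [235.1°–308.9°] uniform, h=9: θ=241.8° here. β=6.7, B=73.8. 9·6.7/73.8 = 0.8171 → s = 2.8171
radial distance = base radius + s = 36 + 2.8171 = 38.8171

38.8171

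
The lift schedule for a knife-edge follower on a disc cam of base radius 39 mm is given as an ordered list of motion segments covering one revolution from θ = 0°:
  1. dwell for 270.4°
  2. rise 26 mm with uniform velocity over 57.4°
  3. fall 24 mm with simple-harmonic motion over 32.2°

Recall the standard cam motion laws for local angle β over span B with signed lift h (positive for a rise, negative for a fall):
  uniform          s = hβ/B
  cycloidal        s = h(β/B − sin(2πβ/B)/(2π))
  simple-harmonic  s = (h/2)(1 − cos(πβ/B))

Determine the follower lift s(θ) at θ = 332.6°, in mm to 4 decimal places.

seg 1 [0°–270.4°] dwell: s stays 0.0000
seg 2 [270.4°–327.8°] uniform, h=26: full span → s += 26 → s = 26.0000
seg 3 [327.8°–360°] simple-harmonic, h=-24: θ=332.6° here. β=4.8, B=32.2. -24/2·(1 − cos(π·0.1491)) = -1.2920 → s = 24.7080

24.7080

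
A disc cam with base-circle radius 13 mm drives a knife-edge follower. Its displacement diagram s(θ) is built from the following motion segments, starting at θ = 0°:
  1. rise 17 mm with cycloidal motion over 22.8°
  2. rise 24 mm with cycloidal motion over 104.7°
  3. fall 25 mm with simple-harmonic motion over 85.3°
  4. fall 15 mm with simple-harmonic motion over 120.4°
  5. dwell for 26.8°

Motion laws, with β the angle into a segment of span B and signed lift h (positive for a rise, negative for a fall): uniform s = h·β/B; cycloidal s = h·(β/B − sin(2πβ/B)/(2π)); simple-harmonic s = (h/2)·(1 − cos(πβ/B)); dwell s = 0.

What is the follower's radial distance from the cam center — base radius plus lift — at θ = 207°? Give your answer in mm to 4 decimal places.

seg 1 [0°–22.8°] cycloidal, h=17: full span → s += 17 → s = 17.0000
seg 2 [22.8°–127.5°] cycloidal, h=24: full span → s += 24 → s = 41.0000
seg 3 [127.5°–212.8°] simple-harmonic, h=-25: θ=207° here. β=79.5, B=85.3. -25/2·(1 − cos(π·0.9320)) = -24.7159 → s = 16.2841
radial distance = base radius + s = 13 + 16.2841 = 29.2841

29.2841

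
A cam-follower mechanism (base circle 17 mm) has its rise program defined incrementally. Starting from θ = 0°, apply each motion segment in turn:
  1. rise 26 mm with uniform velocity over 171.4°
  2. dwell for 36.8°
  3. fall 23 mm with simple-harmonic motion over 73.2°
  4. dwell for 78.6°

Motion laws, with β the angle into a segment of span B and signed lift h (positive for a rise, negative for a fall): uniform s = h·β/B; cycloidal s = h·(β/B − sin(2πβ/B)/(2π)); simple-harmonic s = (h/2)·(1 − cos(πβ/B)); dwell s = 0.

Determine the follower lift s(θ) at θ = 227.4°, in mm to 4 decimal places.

seg 1 [0°–171.4°] uniform, h=26: full span → s += 26 → s = 26.0000
seg 2 [171.4°–208.2°] dwell: s stays 26.0000
seg 3 [208.2°–281.4°] simple-harmonic, h=-23: θ=227.4° here. β=19.2, B=73.2. -23/2·(1 − cos(π·0.2623)) = -3.6884 → s = 22.3116

22.3116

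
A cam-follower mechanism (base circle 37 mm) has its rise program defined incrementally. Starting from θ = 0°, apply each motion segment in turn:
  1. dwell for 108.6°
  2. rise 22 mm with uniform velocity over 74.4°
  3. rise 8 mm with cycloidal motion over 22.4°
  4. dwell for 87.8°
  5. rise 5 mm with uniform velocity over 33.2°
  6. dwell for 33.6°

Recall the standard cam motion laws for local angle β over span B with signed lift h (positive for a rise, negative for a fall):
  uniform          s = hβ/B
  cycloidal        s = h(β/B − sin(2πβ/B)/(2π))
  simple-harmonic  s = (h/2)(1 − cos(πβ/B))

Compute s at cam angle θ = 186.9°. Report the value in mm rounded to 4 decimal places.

seg 1 [0°–108.6°] dwell: s stays 0.0000
seg 2 [108.6°–183°] uniform, h=22: full span → s += 22 → s = 22.0000
seg 3 [183°–205.4°] cycloidal, h=8: θ=186.9° here. β=3.9, B=22.4. 8·(0.1741 − sin(2π·0.1741)/(2π)) = 0.2617 → s = 22.2617

22.2617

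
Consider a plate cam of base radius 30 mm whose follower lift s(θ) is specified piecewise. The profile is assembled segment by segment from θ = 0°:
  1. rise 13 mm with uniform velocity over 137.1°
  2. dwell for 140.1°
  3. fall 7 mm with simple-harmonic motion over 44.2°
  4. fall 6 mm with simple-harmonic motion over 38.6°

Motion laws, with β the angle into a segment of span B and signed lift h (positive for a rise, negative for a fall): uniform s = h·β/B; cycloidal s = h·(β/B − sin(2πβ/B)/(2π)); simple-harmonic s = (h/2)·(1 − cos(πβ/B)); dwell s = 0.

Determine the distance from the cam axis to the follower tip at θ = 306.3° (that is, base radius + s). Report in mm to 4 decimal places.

seg 1 [0°–137.1°] uniform, h=13: full span → s += 13 → s = 13.0000
seg 2 [137.1°–277.2°] dwell: s stays 13.0000
seg 3 [277.2°–321.4°] simple-harmonic, h=-7: θ=306.3° here. β=29.1, B=44.2. -7/2·(1 − cos(π·0.6584)) = -5.1704 → s = 7.8296
radial distance = base radius + s = 30 + 7.8296 = 37.8296

37.8296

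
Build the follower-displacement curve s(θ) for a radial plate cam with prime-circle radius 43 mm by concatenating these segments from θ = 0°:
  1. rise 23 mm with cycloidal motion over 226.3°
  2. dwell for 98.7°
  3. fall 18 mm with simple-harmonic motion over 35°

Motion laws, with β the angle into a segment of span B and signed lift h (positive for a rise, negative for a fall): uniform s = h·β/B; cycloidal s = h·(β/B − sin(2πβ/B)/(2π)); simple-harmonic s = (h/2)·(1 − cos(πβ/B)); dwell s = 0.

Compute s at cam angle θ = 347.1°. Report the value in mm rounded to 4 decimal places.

seg 1 [0°–226.3°] cycloidal, h=23: full span → s += 23 → s = 23.0000
seg 2 [226.3°–325°] dwell: s stays 23.0000
seg 3 [325°–360°] simple-harmonic, h=-18: θ=347.1° here. β=22.1, B=35. -18/2·(1 − cos(π·0.6314)) = -12.6114 → s = 10.3886

10.3886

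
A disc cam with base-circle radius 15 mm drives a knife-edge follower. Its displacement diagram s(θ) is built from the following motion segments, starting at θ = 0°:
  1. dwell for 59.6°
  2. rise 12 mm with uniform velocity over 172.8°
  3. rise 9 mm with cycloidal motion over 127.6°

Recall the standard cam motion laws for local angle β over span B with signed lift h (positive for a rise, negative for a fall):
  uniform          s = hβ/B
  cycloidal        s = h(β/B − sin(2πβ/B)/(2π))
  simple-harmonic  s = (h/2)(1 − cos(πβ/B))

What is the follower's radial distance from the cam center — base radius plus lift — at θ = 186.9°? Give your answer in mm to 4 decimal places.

seg 1 [0°–59.6°] dwell: s stays 0.0000
seg 2 [59.6°–232.4°] uniform, h=12: θ=186.9° here. β=127.3, B=172.8. 12·127.3/172.8 = 8.8403 → s = 8.8403
radial distance = base radius + s = 15 + 8.8403 = 23.8403

23.8403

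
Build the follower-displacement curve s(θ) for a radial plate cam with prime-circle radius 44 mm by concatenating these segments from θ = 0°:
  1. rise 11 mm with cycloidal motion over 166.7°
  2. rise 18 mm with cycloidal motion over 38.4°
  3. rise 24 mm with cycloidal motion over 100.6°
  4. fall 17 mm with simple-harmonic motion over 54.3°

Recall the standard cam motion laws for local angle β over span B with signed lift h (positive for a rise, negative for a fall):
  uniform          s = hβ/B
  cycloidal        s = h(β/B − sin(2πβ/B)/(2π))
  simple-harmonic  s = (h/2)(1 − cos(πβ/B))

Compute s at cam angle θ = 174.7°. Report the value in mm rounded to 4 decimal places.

seg 1 [0°–166.7°] cycloidal, h=11: full span → s += 11 → s = 11.0000
seg 2 [166.7°–205.1°] cycloidal, h=18: θ=174.7° here. β=8, B=38.4. 18·(0.2083 − sin(2π·0.2083)/(2π)) = 0.9828 → s = 11.9828

11.9828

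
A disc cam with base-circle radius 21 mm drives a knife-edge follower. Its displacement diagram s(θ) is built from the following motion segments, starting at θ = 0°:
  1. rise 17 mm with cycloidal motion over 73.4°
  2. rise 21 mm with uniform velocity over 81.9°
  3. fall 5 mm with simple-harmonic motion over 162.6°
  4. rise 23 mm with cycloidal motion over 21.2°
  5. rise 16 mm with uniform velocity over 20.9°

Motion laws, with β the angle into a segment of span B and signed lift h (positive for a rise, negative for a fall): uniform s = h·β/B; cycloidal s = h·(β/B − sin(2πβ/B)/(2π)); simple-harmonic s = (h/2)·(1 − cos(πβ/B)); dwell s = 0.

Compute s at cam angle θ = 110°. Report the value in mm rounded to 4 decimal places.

seg 1 [0°–73.4°] cycloidal, h=17: full span → s += 17 → s = 17.0000
seg 2 [73.4°–155.3°] uniform, h=21: θ=110° here. β=36.6, B=81.9. 21·36.6/81.9 = 9.3846 → s = 26.3846

26.3846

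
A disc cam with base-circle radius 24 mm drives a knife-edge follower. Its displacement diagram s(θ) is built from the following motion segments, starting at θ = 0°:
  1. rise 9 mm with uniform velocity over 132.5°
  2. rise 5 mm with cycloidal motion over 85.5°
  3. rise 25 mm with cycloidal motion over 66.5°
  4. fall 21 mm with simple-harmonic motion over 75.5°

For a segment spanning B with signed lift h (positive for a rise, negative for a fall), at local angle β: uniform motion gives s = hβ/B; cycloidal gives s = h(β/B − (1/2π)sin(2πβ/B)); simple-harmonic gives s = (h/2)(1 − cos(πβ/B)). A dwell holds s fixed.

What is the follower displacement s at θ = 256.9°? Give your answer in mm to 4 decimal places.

seg 1 [0°–132.5°] uniform, h=9: full span → s += 9 → s = 9.0000
seg 2 [132.5°–218°] cycloidal, h=5: full span → s += 5 → s = 14.0000
seg 3 [218°–284.5°] cycloidal, h=25: θ=256.9° here. β=38.9, B=66.5. 25·(0.5850 − sin(2π·0.5850)/(2π)) = 16.6487 → s = 30.6487

30.6487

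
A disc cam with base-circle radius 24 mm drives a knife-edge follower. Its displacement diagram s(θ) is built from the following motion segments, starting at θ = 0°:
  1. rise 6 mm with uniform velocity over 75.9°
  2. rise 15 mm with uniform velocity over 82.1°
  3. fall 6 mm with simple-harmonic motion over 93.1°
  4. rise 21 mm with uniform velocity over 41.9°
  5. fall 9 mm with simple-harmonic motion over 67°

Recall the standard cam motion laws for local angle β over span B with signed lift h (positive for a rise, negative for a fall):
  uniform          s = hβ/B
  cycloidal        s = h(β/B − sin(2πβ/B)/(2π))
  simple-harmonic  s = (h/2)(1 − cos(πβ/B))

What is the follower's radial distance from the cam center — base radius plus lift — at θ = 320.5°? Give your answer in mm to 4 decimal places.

seg 1 [0°–75.9°] uniform, h=6: full span → s += 6 → s = 6.0000
seg 2 [75.9°–158°] uniform, h=15: full span → s += 15 → s = 21.0000
seg 3 [158°–251.1°] simple-harmonic, h=-6: full span → s += -6 → s = 15.0000
seg 4 [251.1°–293°] uniform, h=21: full span → s += 21 → s = 36.0000
seg 5 [293°–360°] simple-harmonic, h=-9: θ=320.5° here. β=27.5, B=67. -9/2·(1 − cos(π·0.4104)) = -3.2506 → s = 32.7494
radial distance = base radius + s = 24 + 32.7494 = 56.7494

56.7494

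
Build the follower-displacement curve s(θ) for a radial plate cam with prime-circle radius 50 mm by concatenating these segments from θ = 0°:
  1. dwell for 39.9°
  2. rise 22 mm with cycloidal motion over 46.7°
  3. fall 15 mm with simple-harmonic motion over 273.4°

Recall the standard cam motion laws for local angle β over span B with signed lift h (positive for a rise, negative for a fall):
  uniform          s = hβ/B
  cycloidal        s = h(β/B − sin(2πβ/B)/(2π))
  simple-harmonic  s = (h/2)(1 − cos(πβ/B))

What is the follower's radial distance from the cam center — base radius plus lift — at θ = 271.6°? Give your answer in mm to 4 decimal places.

seg 1 [0°–39.9°] dwell: s stays 0.0000
seg 2 [39.9°–86.6°] cycloidal, h=22: full span → s += 22 → s = 22.0000
seg 3 [86.6°–360°] simple-harmonic, h=-15: θ=271.6° here. β=185, B=273.4. -15/2·(1 − cos(π·0.6767)) = -11.4521 → s = 10.5479
radial distance = base radius + s = 50 + 10.5479 = 60.5479

60.5479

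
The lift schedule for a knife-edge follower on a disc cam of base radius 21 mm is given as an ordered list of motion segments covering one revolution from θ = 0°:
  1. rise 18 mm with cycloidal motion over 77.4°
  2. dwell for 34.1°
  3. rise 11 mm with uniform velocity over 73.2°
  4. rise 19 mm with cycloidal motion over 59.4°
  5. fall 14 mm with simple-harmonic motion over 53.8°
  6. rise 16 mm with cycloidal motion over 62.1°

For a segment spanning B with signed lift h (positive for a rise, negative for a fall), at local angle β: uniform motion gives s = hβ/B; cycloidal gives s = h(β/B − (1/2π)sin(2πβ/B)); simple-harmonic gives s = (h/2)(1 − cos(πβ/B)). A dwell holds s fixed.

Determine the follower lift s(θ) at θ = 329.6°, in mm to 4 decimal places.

seg 1 [0°–77.4°] cycloidal, h=18: full span → s += 18 → s = 18.0000
seg 2 [77.4°–111.5°] dwell: s stays 18.0000
seg 3 [111.5°–184.7°] uniform, h=11: full span → s += 11 → s = 29.0000
seg 4 [184.7°–244.1°] cycloidal, h=19: full span → s += 19 → s = 48.0000
seg 5 [244.1°–297.9°] simple-harmonic, h=-14: full span → s += -14 → s = 34.0000
seg 6 [297.9°–360°] cycloidal, h=16: θ=329.6° here. β=31.7, B=62.1. 16·(0.5105 − sin(2π·0.5105)/(2π)) = 8.3348 → s = 42.3348

42.3348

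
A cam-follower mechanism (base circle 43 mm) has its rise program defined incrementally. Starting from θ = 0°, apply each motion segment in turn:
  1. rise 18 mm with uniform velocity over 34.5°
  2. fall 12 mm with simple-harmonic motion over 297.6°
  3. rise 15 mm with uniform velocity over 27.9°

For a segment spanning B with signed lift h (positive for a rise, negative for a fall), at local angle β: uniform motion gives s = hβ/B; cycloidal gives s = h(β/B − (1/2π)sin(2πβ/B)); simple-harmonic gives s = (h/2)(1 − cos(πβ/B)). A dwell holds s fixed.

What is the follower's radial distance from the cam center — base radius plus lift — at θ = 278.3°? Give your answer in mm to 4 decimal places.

seg 1 [0°–34.5°] uniform, h=18: full span → s += 18 → s = 18.0000
seg 2 [34.5°–332.1°] simple-harmonic, h=-12: θ=278.3° here. β=243.8, B=297.6. -12/2·(1 − cos(π·0.8192)) = -11.0581 → s = 6.9419
radial distance = base radius + s = 43 + 6.9419 = 49.9419

49.9419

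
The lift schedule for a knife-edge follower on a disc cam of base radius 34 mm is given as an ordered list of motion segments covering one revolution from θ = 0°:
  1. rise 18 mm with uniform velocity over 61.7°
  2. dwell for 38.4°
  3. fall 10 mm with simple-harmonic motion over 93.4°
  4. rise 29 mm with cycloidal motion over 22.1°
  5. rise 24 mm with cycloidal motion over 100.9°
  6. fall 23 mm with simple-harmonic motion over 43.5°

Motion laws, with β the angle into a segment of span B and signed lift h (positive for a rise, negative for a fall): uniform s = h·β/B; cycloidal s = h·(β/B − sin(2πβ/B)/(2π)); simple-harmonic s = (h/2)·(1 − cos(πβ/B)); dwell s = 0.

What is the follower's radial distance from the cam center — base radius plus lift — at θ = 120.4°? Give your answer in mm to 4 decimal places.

seg 1 [0°–61.7°] uniform, h=18: full span → s += 18 → s = 18.0000
seg 2 [61.7°–100.1°] dwell: s stays 18.0000
seg 3 [100.1°–193.5°] simple-harmonic, h=-10: θ=120.4° here. β=20.3, B=93.4. -10/2·(1 − cos(π·0.2173)) = -1.1210 → s = 16.8790
radial distance = base radius + s = 34 + 16.8790 = 50.8790

50.8790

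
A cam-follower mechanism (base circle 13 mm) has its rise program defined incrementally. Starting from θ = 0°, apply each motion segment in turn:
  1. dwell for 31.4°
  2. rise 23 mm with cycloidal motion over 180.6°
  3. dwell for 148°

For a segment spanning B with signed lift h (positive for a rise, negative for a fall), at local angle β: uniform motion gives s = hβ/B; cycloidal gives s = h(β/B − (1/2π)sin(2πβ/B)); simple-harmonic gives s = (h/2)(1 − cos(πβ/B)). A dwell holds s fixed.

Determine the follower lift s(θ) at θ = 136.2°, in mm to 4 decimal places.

seg 1 [0°–31.4°] dwell: s stays 0.0000
seg 2 [31.4°–212°] cycloidal, h=23: θ=136.2° here. β=104.8, B=180.6. 23·(0.5803 − sin(2π·0.5803)/(2π)) = 15.1159 → s = 15.1159

15.1159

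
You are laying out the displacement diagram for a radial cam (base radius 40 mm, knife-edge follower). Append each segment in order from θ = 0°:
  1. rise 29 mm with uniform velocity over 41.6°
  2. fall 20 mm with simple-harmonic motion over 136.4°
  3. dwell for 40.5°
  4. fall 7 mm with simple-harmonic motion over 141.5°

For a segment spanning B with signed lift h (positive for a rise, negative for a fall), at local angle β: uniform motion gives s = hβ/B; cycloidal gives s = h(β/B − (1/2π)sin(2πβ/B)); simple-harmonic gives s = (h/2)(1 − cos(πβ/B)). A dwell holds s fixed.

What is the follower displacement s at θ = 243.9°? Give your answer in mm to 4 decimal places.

seg 1 [0°–41.6°] uniform, h=29: full span → s += 29 → s = 29.0000
seg 2 [41.6°–178°] simple-harmonic, h=-20: full span → s += -20 → s = 9.0000
seg 3 [178°–218.5°] dwell: s stays 9.0000
seg 4 [218.5°–360°] simple-harmonic, h=-7: θ=243.9° here. β=25.4, B=141.5. -7/2·(1 − cos(π·0.1795)) = -0.5419 → s = 8.4581

8.4581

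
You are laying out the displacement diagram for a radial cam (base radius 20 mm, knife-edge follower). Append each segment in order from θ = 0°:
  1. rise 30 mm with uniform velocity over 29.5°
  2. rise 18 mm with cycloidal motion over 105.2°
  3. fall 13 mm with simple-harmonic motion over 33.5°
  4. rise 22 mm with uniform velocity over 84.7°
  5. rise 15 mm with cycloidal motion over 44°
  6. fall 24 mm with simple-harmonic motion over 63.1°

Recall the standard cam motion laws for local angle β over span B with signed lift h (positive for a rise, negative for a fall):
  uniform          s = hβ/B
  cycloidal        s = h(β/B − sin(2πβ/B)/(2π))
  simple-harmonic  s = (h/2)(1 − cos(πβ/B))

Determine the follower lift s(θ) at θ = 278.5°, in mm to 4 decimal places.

seg 1 [0°–29.5°] uniform, h=30: full span → s += 30 → s = 30.0000
seg 2 [29.5°–134.7°] cycloidal, h=18: full span → s += 18 → s = 48.0000
seg 3 [134.7°–168.2°] simple-harmonic, h=-13: full span → s += -13 → s = 35.0000
seg 4 [168.2°–252.9°] uniform, h=22: full span → s += 22 → s = 57.0000
seg 5 [252.9°–296.9°] cycloidal, h=15: θ=278.5° here. β=25.6, B=44. 15·(0.5818 − sin(2π·0.5818)/(2π)) = 9.9012 → s = 66.9012

66.9012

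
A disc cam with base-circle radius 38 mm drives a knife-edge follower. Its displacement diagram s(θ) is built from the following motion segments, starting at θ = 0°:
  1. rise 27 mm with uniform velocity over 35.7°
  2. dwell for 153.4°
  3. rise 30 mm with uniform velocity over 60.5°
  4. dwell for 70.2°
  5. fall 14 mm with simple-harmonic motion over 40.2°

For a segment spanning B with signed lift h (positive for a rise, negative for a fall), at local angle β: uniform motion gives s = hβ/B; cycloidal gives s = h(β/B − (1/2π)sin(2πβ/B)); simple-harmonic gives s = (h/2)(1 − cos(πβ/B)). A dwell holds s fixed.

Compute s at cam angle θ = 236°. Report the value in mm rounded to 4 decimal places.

seg 1 [0°–35.7°] uniform, h=27: full span → s += 27 → s = 27.0000
seg 2 [35.7°–189.1°] dwell: s stays 27.0000
seg 3 [189.1°–249.6°] uniform, h=30: θ=236° here. β=46.9, B=60.5. 30·46.9/60.5 = 23.2562 → s = 50.2562

50.2562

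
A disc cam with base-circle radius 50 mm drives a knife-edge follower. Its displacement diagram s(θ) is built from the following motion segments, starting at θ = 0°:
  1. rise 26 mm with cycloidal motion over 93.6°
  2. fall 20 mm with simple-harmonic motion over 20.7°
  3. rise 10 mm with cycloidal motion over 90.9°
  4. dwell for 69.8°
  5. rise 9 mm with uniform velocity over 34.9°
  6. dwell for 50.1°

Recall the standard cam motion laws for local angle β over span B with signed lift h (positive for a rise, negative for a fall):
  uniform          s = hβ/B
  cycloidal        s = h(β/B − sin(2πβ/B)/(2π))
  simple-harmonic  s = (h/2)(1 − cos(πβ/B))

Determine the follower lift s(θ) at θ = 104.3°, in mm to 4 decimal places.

seg 1 [0°–93.6°] cycloidal, h=26: full span → s += 26 → s = 26.0000
seg 2 [93.6°–114.3°] simple-harmonic, h=-20: θ=104.3° here. β=10.7, B=20.7. -20/2·(1 − cos(π·0.5169)) = -10.5309 → s = 15.4691

15.4691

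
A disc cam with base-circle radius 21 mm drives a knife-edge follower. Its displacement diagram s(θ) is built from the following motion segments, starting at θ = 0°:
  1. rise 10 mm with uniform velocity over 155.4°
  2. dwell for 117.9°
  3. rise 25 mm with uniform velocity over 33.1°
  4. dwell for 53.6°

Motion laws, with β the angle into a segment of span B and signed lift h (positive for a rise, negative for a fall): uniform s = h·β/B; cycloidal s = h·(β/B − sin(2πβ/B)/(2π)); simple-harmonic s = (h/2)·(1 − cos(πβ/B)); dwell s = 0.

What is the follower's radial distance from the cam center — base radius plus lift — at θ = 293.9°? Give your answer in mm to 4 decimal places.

seg 1 [0°–155.4°] uniform, h=10: full span → s += 10 → s = 10.0000
seg 2 [155.4°–273.3°] dwell: s stays 10.0000
seg 3 [273.3°–306.4°] uniform, h=25: θ=293.9° here. β=20.6, B=33.1. 25·20.6/33.1 = 15.5589 → s = 25.5589
radial distance = base radius + s = 21 + 25.5589 = 46.5589

46.5589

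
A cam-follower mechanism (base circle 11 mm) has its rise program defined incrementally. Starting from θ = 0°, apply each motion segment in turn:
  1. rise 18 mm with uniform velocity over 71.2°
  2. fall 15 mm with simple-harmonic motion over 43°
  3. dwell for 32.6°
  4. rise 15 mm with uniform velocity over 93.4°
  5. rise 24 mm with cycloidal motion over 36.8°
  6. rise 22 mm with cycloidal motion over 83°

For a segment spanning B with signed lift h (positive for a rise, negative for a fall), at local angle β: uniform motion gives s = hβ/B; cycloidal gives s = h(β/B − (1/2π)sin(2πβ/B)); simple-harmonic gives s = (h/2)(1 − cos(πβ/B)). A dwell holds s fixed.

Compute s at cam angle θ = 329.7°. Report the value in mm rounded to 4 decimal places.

seg 1 [0°–71.2°] uniform, h=18: full span → s += 18 → s = 18.0000
seg 2 [71.2°–114.2°] simple-harmonic, h=-15: full span → s += -15 → s = 3.0000
seg 3 [114.2°–146.8°] dwell: s stays 3.0000
seg 4 [146.8°–240.2°] uniform, h=15: full span → s += 15 → s = 18.0000
seg 5 [240.2°–277°] cycloidal, h=24: full span → s += 24 → s = 42.0000
seg 6 [277°–360°] cycloidal, h=22: θ=329.7° here. β=52.7, B=83. 22·(0.6349 − sin(2π·0.6349)/(2π)) = 16.5942 → s = 58.5942

58.5942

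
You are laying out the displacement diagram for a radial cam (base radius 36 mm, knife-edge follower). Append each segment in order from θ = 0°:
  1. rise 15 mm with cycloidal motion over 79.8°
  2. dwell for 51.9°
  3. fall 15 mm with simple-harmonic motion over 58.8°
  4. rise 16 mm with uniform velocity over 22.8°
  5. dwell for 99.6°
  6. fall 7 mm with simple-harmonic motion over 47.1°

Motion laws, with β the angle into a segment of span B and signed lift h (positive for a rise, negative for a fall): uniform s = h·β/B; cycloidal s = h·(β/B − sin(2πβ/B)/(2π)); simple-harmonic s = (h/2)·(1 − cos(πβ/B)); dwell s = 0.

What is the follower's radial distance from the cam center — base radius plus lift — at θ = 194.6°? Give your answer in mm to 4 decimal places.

seg 1 [0°–79.8°] cycloidal, h=15: full span → s += 15 → s = 15.0000
seg 2 [79.8°–131.7°] dwell: s stays 15.0000
seg 3 [131.7°–190.5°] simple-harmonic, h=-15: full span → s += -15 → s = 0.0000
seg 4 [190.5°–213.3°] uniform, h=16: θ=194.6° here. β=4.1, B=22.8. 16·4.1/22.8 = 2.8772 → s = 2.8772
radial distance = base radius + s = 36 + 2.8772 = 38.8772

38.8772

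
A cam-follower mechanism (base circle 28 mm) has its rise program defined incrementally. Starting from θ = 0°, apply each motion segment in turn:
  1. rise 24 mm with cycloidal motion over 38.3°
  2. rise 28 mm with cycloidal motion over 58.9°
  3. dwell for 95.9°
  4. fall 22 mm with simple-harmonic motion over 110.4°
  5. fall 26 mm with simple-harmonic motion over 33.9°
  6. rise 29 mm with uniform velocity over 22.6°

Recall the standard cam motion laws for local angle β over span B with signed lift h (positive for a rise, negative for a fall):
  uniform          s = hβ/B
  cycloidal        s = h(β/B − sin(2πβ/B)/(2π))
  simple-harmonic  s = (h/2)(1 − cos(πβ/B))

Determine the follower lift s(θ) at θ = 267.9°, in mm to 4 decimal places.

seg 1 [0°–38.3°] cycloidal, h=24: full span → s += 24 → s = 24.0000
seg 2 [38.3°–97.2°] cycloidal, h=28: full span → s += 28 → s = 52.0000
seg 3 [97.2°–193.1°] dwell: s stays 52.0000
seg 4 [193.1°–303.5°] simple-harmonic, h=-22: θ=267.9° here. β=74.8, B=110.4. -22/2·(1 − cos(π·0.6775)) = -16.8220 → s = 35.1780

35.1780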